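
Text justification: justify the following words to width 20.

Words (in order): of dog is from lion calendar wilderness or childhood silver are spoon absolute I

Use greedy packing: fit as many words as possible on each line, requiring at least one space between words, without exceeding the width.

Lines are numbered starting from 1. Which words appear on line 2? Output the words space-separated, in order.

Answer: calendar wilderness

Derivation:
Line 1: ['of', 'dog', 'is', 'from', 'lion'] (min_width=19, slack=1)
Line 2: ['calendar', 'wilderness'] (min_width=19, slack=1)
Line 3: ['or', 'childhood', 'silver'] (min_width=19, slack=1)
Line 4: ['are', 'spoon', 'absolute', 'I'] (min_width=20, slack=0)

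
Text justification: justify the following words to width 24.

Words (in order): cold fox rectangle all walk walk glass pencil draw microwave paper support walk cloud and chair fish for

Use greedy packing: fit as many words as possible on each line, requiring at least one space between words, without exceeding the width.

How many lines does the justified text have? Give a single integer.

Line 1: ['cold', 'fox', 'rectangle', 'all'] (min_width=22, slack=2)
Line 2: ['walk', 'walk', 'glass', 'pencil'] (min_width=22, slack=2)
Line 3: ['draw', 'microwave', 'paper'] (min_width=20, slack=4)
Line 4: ['support', 'walk', 'cloud', 'and'] (min_width=22, slack=2)
Line 5: ['chair', 'fish', 'for'] (min_width=14, slack=10)
Total lines: 5

Answer: 5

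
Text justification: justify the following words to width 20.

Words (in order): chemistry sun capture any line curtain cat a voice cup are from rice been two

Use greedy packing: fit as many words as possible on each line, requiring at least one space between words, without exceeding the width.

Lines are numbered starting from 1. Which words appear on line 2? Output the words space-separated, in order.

Answer: capture any line

Derivation:
Line 1: ['chemistry', 'sun'] (min_width=13, slack=7)
Line 2: ['capture', 'any', 'line'] (min_width=16, slack=4)
Line 3: ['curtain', 'cat', 'a', 'voice'] (min_width=19, slack=1)
Line 4: ['cup', 'are', 'from', 'rice'] (min_width=17, slack=3)
Line 5: ['been', 'two'] (min_width=8, slack=12)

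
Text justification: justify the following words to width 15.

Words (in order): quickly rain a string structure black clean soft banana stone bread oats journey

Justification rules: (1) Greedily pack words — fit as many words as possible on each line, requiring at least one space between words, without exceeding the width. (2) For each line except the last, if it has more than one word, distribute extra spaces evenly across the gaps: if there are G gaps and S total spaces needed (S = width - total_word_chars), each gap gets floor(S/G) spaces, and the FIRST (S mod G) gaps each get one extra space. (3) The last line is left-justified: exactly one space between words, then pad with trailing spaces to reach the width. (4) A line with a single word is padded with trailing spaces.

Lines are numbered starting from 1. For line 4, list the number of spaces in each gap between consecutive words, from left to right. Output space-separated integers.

Answer: 6

Derivation:
Line 1: ['quickly', 'rain', 'a'] (min_width=14, slack=1)
Line 2: ['string'] (min_width=6, slack=9)
Line 3: ['structure', 'black'] (min_width=15, slack=0)
Line 4: ['clean', 'soft'] (min_width=10, slack=5)
Line 5: ['banana', 'stone'] (min_width=12, slack=3)
Line 6: ['bread', 'oats'] (min_width=10, slack=5)
Line 7: ['journey'] (min_width=7, slack=8)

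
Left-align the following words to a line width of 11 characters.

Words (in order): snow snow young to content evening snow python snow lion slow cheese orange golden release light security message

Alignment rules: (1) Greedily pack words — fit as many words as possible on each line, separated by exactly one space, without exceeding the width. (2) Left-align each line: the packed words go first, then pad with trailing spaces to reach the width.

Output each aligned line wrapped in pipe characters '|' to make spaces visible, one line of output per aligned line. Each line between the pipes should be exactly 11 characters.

Answer: |snow snow  |
|young to   |
|content    |
|evening    |
|snow python|
|snow lion  |
|slow cheese|
|orange     |
|golden     |
|release    |
|light      |
|security   |
|message    |

Derivation:
Line 1: ['snow', 'snow'] (min_width=9, slack=2)
Line 2: ['young', 'to'] (min_width=8, slack=3)
Line 3: ['content'] (min_width=7, slack=4)
Line 4: ['evening'] (min_width=7, slack=4)
Line 5: ['snow', 'python'] (min_width=11, slack=0)
Line 6: ['snow', 'lion'] (min_width=9, slack=2)
Line 7: ['slow', 'cheese'] (min_width=11, slack=0)
Line 8: ['orange'] (min_width=6, slack=5)
Line 9: ['golden'] (min_width=6, slack=5)
Line 10: ['release'] (min_width=7, slack=4)
Line 11: ['light'] (min_width=5, slack=6)
Line 12: ['security'] (min_width=8, slack=3)
Line 13: ['message'] (min_width=7, slack=4)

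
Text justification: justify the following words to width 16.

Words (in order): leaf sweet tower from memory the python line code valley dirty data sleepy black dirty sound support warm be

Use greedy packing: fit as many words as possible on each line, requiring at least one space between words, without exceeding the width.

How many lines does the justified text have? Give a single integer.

Answer: 8

Derivation:
Line 1: ['leaf', 'sweet', 'tower'] (min_width=16, slack=0)
Line 2: ['from', 'memory', 'the'] (min_width=15, slack=1)
Line 3: ['python', 'line', 'code'] (min_width=16, slack=0)
Line 4: ['valley', 'dirty'] (min_width=12, slack=4)
Line 5: ['data', 'sleepy'] (min_width=11, slack=5)
Line 6: ['black', 'dirty'] (min_width=11, slack=5)
Line 7: ['sound', 'support'] (min_width=13, slack=3)
Line 8: ['warm', 'be'] (min_width=7, slack=9)
Total lines: 8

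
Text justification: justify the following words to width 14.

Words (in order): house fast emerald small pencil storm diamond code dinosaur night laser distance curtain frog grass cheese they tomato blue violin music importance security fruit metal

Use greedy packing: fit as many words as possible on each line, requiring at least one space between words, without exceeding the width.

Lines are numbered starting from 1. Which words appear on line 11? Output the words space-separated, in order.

Line 1: ['house', 'fast'] (min_width=10, slack=4)
Line 2: ['emerald', 'small'] (min_width=13, slack=1)
Line 3: ['pencil', 'storm'] (min_width=12, slack=2)
Line 4: ['diamond', 'code'] (min_width=12, slack=2)
Line 5: ['dinosaur', 'night'] (min_width=14, slack=0)
Line 6: ['laser', 'distance'] (min_width=14, slack=0)
Line 7: ['curtain', 'frog'] (min_width=12, slack=2)
Line 8: ['grass', 'cheese'] (min_width=12, slack=2)
Line 9: ['they', 'tomato'] (min_width=11, slack=3)
Line 10: ['blue', 'violin'] (min_width=11, slack=3)
Line 11: ['music'] (min_width=5, slack=9)
Line 12: ['importance'] (min_width=10, slack=4)
Line 13: ['security', 'fruit'] (min_width=14, slack=0)
Line 14: ['metal'] (min_width=5, slack=9)

Answer: music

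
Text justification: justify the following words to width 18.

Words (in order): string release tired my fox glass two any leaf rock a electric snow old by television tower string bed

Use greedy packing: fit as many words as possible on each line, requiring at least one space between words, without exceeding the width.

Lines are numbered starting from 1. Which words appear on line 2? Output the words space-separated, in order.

Answer: tired my fox glass

Derivation:
Line 1: ['string', 'release'] (min_width=14, slack=4)
Line 2: ['tired', 'my', 'fox', 'glass'] (min_width=18, slack=0)
Line 3: ['two', 'any', 'leaf', 'rock'] (min_width=17, slack=1)
Line 4: ['a', 'electric', 'snow'] (min_width=15, slack=3)
Line 5: ['old', 'by', 'television'] (min_width=17, slack=1)
Line 6: ['tower', 'string', 'bed'] (min_width=16, slack=2)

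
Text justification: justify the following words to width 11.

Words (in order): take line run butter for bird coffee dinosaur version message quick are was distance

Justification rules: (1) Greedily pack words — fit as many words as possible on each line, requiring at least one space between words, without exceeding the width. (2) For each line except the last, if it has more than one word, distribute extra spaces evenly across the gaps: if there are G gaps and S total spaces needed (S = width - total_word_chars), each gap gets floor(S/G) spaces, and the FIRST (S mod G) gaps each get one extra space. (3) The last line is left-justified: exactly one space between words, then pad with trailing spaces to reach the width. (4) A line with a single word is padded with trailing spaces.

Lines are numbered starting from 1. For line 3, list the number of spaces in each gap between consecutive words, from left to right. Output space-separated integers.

Answer: 4

Derivation:
Line 1: ['take', 'line'] (min_width=9, slack=2)
Line 2: ['run', 'butter'] (min_width=10, slack=1)
Line 3: ['for', 'bird'] (min_width=8, slack=3)
Line 4: ['coffee'] (min_width=6, slack=5)
Line 5: ['dinosaur'] (min_width=8, slack=3)
Line 6: ['version'] (min_width=7, slack=4)
Line 7: ['message'] (min_width=7, slack=4)
Line 8: ['quick', 'are'] (min_width=9, slack=2)
Line 9: ['was'] (min_width=3, slack=8)
Line 10: ['distance'] (min_width=8, slack=3)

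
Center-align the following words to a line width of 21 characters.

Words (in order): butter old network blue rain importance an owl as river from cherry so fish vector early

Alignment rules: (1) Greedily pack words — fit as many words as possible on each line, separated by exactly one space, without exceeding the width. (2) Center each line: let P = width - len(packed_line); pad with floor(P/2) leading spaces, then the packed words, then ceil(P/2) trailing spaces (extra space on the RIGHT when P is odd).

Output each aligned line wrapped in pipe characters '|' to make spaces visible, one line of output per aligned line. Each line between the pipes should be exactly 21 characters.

Line 1: ['butter', 'old', 'network'] (min_width=18, slack=3)
Line 2: ['blue', 'rain', 'importance'] (min_width=20, slack=1)
Line 3: ['an', 'owl', 'as', 'river', 'from'] (min_width=20, slack=1)
Line 4: ['cherry', 'so', 'fish', 'vector'] (min_width=21, slack=0)
Line 5: ['early'] (min_width=5, slack=16)

Answer: | butter old network  |
|blue rain importance |
|an owl as river from |
|cherry so fish vector|
|        early        |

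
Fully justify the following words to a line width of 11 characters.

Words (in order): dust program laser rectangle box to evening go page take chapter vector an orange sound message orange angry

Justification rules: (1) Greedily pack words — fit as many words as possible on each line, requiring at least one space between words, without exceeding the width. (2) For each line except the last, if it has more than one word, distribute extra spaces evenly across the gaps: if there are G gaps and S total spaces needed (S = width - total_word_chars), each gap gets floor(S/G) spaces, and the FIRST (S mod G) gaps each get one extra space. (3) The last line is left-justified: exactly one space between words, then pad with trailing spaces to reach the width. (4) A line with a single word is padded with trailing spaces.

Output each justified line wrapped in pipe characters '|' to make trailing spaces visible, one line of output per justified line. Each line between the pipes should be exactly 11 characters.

Answer: |dust       |
|program    |
|laser      |
|rectangle  |
|box      to|
|evening  go|
|page   take|
|chapter    |
|vector   an|
|orange     |
|sound      |
|message    |
|orange     |
|angry      |

Derivation:
Line 1: ['dust'] (min_width=4, slack=7)
Line 2: ['program'] (min_width=7, slack=4)
Line 3: ['laser'] (min_width=5, slack=6)
Line 4: ['rectangle'] (min_width=9, slack=2)
Line 5: ['box', 'to'] (min_width=6, slack=5)
Line 6: ['evening', 'go'] (min_width=10, slack=1)
Line 7: ['page', 'take'] (min_width=9, slack=2)
Line 8: ['chapter'] (min_width=7, slack=4)
Line 9: ['vector', 'an'] (min_width=9, slack=2)
Line 10: ['orange'] (min_width=6, slack=5)
Line 11: ['sound'] (min_width=5, slack=6)
Line 12: ['message'] (min_width=7, slack=4)
Line 13: ['orange'] (min_width=6, slack=5)
Line 14: ['angry'] (min_width=5, slack=6)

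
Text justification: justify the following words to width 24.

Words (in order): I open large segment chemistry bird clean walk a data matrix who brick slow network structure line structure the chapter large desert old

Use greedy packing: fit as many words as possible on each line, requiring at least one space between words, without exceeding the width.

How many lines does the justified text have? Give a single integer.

Line 1: ['I', 'open', 'large', 'segment'] (min_width=20, slack=4)
Line 2: ['chemistry', 'bird', 'clean'] (min_width=20, slack=4)
Line 3: ['walk', 'a', 'data', 'matrix', 'who'] (min_width=22, slack=2)
Line 4: ['brick', 'slow', 'network'] (min_width=18, slack=6)
Line 5: ['structure', 'line', 'structure'] (min_width=24, slack=0)
Line 6: ['the', 'chapter', 'large', 'desert'] (min_width=24, slack=0)
Line 7: ['old'] (min_width=3, slack=21)
Total lines: 7

Answer: 7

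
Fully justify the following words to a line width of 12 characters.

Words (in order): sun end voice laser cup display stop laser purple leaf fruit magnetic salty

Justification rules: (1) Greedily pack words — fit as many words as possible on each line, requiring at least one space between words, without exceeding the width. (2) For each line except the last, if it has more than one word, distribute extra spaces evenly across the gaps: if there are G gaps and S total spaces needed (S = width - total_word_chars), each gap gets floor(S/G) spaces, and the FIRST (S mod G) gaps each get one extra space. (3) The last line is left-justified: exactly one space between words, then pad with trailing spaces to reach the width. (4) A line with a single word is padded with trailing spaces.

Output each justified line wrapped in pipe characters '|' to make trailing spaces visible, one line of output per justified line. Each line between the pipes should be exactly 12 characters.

Answer: |sun      end|
|voice  laser|
|cup  display|
|stop   laser|
|purple  leaf|
|fruit       |
|magnetic    |
|salty       |

Derivation:
Line 1: ['sun', 'end'] (min_width=7, slack=5)
Line 2: ['voice', 'laser'] (min_width=11, slack=1)
Line 3: ['cup', 'display'] (min_width=11, slack=1)
Line 4: ['stop', 'laser'] (min_width=10, slack=2)
Line 5: ['purple', 'leaf'] (min_width=11, slack=1)
Line 6: ['fruit'] (min_width=5, slack=7)
Line 7: ['magnetic'] (min_width=8, slack=4)
Line 8: ['salty'] (min_width=5, slack=7)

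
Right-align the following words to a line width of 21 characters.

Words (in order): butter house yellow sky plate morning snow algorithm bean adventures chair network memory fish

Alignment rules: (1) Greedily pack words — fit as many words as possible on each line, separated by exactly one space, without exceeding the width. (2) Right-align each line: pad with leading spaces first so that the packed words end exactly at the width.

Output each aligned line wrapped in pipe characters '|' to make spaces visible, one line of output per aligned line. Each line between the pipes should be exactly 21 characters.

Line 1: ['butter', 'house', 'yellow'] (min_width=19, slack=2)
Line 2: ['sky', 'plate', 'morning'] (min_width=17, slack=4)
Line 3: ['snow', 'algorithm', 'bean'] (min_width=19, slack=2)
Line 4: ['adventures', 'chair'] (min_width=16, slack=5)
Line 5: ['network', 'memory', 'fish'] (min_width=19, slack=2)

Answer: |  butter house yellow|
|    sky plate morning|
|  snow algorithm bean|
|     adventures chair|
|  network memory fish|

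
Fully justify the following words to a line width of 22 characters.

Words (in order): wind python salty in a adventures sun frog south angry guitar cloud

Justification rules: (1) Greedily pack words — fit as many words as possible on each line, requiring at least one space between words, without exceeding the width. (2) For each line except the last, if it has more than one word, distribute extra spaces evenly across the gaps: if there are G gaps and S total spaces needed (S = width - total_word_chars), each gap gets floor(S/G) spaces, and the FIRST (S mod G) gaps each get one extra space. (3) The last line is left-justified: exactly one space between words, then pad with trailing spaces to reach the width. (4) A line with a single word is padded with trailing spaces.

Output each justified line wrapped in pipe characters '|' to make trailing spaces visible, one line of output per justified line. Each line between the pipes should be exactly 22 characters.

Answer: |wind python salty in a|
|adventures   sun  frog|
|south   angry   guitar|
|cloud                 |

Derivation:
Line 1: ['wind', 'python', 'salty', 'in', 'a'] (min_width=22, slack=0)
Line 2: ['adventures', 'sun', 'frog'] (min_width=19, slack=3)
Line 3: ['south', 'angry', 'guitar'] (min_width=18, slack=4)
Line 4: ['cloud'] (min_width=5, slack=17)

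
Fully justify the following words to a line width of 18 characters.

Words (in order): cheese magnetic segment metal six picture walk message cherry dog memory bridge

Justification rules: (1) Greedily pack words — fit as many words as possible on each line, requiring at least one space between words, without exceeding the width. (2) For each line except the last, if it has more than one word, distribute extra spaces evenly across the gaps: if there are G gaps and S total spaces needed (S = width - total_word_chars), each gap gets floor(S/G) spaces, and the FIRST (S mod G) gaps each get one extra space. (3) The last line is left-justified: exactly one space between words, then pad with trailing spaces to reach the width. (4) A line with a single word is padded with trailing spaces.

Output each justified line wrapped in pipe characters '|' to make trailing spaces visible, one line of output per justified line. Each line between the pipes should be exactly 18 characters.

Line 1: ['cheese', 'magnetic'] (min_width=15, slack=3)
Line 2: ['segment', 'metal', 'six'] (min_width=17, slack=1)
Line 3: ['picture', 'walk'] (min_width=12, slack=6)
Line 4: ['message', 'cherry', 'dog'] (min_width=18, slack=0)
Line 5: ['memory', 'bridge'] (min_width=13, slack=5)

Answer: |cheese    magnetic|
|segment  metal six|
|picture       walk|
|message cherry dog|
|memory bridge     |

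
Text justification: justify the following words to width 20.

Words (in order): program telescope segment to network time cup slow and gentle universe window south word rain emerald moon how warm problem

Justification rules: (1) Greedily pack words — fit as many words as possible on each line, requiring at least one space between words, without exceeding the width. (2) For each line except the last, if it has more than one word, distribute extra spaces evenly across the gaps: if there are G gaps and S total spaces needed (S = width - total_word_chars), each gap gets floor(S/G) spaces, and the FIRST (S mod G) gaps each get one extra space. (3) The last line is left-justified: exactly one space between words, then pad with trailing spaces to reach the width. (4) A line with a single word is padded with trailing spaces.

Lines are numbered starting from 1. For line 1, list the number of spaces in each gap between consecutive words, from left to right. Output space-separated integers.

Answer: 4

Derivation:
Line 1: ['program', 'telescope'] (min_width=17, slack=3)
Line 2: ['segment', 'to', 'network'] (min_width=18, slack=2)
Line 3: ['time', 'cup', 'slow', 'and'] (min_width=17, slack=3)
Line 4: ['gentle', 'universe'] (min_width=15, slack=5)
Line 5: ['window', 'south', 'word'] (min_width=17, slack=3)
Line 6: ['rain', 'emerald', 'moon'] (min_width=17, slack=3)
Line 7: ['how', 'warm', 'problem'] (min_width=16, slack=4)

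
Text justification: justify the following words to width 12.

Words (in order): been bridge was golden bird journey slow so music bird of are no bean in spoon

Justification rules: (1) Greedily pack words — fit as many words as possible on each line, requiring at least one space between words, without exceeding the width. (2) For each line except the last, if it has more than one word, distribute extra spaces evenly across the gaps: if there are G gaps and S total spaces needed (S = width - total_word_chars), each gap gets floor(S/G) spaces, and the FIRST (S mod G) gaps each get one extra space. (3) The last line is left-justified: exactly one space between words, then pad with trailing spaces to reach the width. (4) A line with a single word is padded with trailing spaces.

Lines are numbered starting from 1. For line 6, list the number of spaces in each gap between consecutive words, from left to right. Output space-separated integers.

Line 1: ['been', 'bridge'] (min_width=11, slack=1)
Line 2: ['was', 'golden'] (min_width=10, slack=2)
Line 3: ['bird', 'journey'] (min_width=12, slack=0)
Line 4: ['slow', 'so'] (min_width=7, slack=5)
Line 5: ['music', 'bird'] (min_width=10, slack=2)
Line 6: ['of', 'are', 'no'] (min_width=9, slack=3)
Line 7: ['bean', 'in'] (min_width=7, slack=5)
Line 8: ['spoon'] (min_width=5, slack=7)

Answer: 3 2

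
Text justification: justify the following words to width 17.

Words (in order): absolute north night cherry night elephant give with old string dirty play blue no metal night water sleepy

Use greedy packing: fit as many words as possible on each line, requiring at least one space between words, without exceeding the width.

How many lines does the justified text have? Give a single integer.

Answer: 8

Derivation:
Line 1: ['absolute', 'north'] (min_width=14, slack=3)
Line 2: ['night', 'cherry'] (min_width=12, slack=5)
Line 3: ['night', 'elephant'] (min_width=14, slack=3)
Line 4: ['give', 'with', 'old'] (min_width=13, slack=4)
Line 5: ['string', 'dirty', 'play'] (min_width=17, slack=0)
Line 6: ['blue', 'no', 'metal'] (min_width=13, slack=4)
Line 7: ['night', 'water'] (min_width=11, slack=6)
Line 8: ['sleepy'] (min_width=6, slack=11)
Total lines: 8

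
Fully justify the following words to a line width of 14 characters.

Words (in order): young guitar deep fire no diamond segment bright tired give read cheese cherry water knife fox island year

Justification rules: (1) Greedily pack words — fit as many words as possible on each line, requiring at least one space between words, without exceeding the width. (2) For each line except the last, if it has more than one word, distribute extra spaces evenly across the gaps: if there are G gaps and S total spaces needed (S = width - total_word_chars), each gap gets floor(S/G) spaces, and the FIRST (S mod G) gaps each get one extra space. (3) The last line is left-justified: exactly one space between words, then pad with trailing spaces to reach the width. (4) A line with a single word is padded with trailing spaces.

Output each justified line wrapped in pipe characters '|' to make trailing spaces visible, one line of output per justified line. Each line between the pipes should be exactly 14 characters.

Answer: |young   guitar|
|deep  fire  no|
|diamond       |
|segment bright|
|tired     give|
|read    cheese|
|cherry   water|
|knife      fox|
|island year   |

Derivation:
Line 1: ['young', 'guitar'] (min_width=12, slack=2)
Line 2: ['deep', 'fire', 'no'] (min_width=12, slack=2)
Line 3: ['diamond'] (min_width=7, slack=7)
Line 4: ['segment', 'bright'] (min_width=14, slack=0)
Line 5: ['tired', 'give'] (min_width=10, slack=4)
Line 6: ['read', 'cheese'] (min_width=11, slack=3)
Line 7: ['cherry', 'water'] (min_width=12, slack=2)
Line 8: ['knife', 'fox'] (min_width=9, slack=5)
Line 9: ['island', 'year'] (min_width=11, slack=3)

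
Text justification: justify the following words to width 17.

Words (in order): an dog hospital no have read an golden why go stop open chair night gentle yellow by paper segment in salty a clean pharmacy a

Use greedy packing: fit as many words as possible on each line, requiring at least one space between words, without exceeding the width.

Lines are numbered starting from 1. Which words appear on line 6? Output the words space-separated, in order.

Line 1: ['an', 'dog', 'hospital'] (min_width=15, slack=2)
Line 2: ['no', 'have', 'read', 'an'] (min_width=15, slack=2)
Line 3: ['golden', 'why', 'go'] (min_width=13, slack=4)
Line 4: ['stop', 'open', 'chair'] (min_width=15, slack=2)
Line 5: ['night', 'gentle'] (min_width=12, slack=5)
Line 6: ['yellow', 'by', 'paper'] (min_width=15, slack=2)
Line 7: ['segment', 'in', 'salty'] (min_width=16, slack=1)
Line 8: ['a', 'clean', 'pharmacy'] (min_width=16, slack=1)
Line 9: ['a'] (min_width=1, slack=16)

Answer: yellow by paper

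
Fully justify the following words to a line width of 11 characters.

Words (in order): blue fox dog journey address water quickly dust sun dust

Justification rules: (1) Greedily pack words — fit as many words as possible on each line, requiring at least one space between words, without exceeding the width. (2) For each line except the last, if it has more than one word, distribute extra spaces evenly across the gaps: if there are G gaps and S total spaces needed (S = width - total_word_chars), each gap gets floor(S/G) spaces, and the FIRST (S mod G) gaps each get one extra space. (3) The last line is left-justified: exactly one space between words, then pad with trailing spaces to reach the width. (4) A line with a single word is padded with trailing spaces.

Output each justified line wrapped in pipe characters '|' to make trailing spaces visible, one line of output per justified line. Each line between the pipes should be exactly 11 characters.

Line 1: ['blue', 'fox'] (min_width=8, slack=3)
Line 2: ['dog', 'journey'] (min_width=11, slack=0)
Line 3: ['address'] (min_width=7, slack=4)
Line 4: ['water'] (min_width=5, slack=6)
Line 5: ['quickly'] (min_width=7, slack=4)
Line 6: ['dust', 'sun'] (min_width=8, slack=3)
Line 7: ['dust'] (min_width=4, slack=7)

Answer: |blue    fox|
|dog journey|
|address    |
|water      |
|quickly    |
|dust    sun|
|dust       |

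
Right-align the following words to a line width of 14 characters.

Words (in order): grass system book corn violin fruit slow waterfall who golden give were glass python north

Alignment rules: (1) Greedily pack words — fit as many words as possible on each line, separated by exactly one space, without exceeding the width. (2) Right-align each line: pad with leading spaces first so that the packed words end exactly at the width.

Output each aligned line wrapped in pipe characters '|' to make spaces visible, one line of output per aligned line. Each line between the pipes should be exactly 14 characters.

Line 1: ['grass', 'system'] (min_width=12, slack=2)
Line 2: ['book', 'corn'] (min_width=9, slack=5)
Line 3: ['violin', 'fruit'] (min_width=12, slack=2)
Line 4: ['slow', 'waterfall'] (min_width=14, slack=0)
Line 5: ['who', 'golden'] (min_width=10, slack=4)
Line 6: ['give', 'were'] (min_width=9, slack=5)
Line 7: ['glass', 'python'] (min_width=12, slack=2)
Line 8: ['north'] (min_width=5, slack=9)

Answer: |  grass system|
|     book corn|
|  violin fruit|
|slow waterfall|
|    who golden|
|     give were|
|  glass python|
|         north|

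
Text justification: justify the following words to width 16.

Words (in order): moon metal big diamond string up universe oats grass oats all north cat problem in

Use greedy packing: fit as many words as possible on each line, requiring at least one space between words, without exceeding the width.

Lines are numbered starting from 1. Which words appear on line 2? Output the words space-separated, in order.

Line 1: ['moon', 'metal', 'big'] (min_width=14, slack=2)
Line 2: ['diamond', 'string'] (min_width=14, slack=2)
Line 3: ['up', 'universe', 'oats'] (min_width=16, slack=0)
Line 4: ['grass', 'oats', 'all'] (min_width=14, slack=2)
Line 5: ['north', 'cat'] (min_width=9, slack=7)
Line 6: ['problem', 'in'] (min_width=10, slack=6)

Answer: diamond string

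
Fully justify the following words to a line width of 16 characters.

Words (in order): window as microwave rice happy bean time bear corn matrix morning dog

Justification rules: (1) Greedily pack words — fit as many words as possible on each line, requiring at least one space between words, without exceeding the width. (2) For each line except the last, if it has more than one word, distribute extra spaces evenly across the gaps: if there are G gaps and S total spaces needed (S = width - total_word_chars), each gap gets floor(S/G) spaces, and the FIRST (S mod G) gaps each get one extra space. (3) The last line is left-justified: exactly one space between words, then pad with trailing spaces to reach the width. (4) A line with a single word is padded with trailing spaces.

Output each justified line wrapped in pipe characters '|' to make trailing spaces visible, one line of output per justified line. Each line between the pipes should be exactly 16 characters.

Answer: |window        as|
|microwave   rice|
|happy  bean time|
|bear corn matrix|
|morning dog     |

Derivation:
Line 1: ['window', 'as'] (min_width=9, slack=7)
Line 2: ['microwave', 'rice'] (min_width=14, slack=2)
Line 3: ['happy', 'bean', 'time'] (min_width=15, slack=1)
Line 4: ['bear', 'corn', 'matrix'] (min_width=16, slack=0)
Line 5: ['morning', 'dog'] (min_width=11, slack=5)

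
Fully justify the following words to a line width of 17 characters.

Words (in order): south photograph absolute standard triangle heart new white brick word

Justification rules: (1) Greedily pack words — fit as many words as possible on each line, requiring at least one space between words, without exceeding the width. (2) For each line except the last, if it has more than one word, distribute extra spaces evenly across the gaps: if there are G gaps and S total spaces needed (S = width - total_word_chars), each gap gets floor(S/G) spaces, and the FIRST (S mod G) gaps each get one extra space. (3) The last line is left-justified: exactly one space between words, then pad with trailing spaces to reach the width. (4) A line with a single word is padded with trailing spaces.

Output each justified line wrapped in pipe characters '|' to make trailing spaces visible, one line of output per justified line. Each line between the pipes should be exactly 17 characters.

Line 1: ['south', 'photograph'] (min_width=16, slack=1)
Line 2: ['absolute', 'standard'] (min_width=17, slack=0)
Line 3: ['triangle', 'heart'] (min_width=14, slack=3)
Line 4: ['new', 'white', 'brick'] (min_width=15, slack=2)
Line 5: ['word'] (min_width=4, slack=13)

Answer: |south  photograph|
|absolute standard|
|triangle    heart|
|new  white  brick|
|word             |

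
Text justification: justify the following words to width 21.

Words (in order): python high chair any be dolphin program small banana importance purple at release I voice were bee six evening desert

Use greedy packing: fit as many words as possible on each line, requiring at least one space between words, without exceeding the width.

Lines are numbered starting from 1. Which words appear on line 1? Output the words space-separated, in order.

Answer: python high chair any

Derivation:
Line 1: ['python', 'high', 'chair', 'any'] (min_width=21, slack=0)
Line 2: ['be', 'dolphin', 'program'] (min_width=18, slack=3)
Line 3: ['small', 'banana'] (min_width=12, slack=9)
Line 4: ['importance', 'purple', 'at'] (min_width=20, slack=1)
Line 5: ['release', 'I', 'voice', 'were'] (min_width=20, slack=1)
Line 6: ['bee', 'six', 'evening'] (min_width=15, slack=6)
Line 7: ['desert'] (min_width=6, slack=15)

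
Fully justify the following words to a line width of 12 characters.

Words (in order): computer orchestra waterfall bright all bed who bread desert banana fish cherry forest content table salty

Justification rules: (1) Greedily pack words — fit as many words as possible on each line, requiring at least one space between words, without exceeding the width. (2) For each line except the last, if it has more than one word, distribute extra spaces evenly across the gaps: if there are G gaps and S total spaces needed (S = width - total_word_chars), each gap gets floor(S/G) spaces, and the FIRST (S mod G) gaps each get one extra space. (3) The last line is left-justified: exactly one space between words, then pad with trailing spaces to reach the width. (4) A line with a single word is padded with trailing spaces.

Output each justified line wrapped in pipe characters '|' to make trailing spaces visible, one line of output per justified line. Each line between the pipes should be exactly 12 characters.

Answer: |computer    |
|orchestra   |
|waterfall   |
|bright   all|
|bed      who|
|bread desert|
|banana  fish|
|cherry      |
|forest      |
|content     |
|table salty |

Derivation:
Line 1: ['computer'] (min_width=8, slack=4)
Line 2: ['orchestra'] (min_width=9, slack=3)
Line 3: ['waterfall'] (min_width=9, slack=3)
Line 4: ['bright', 'all'] (min_width=10, slack=2)
Line 5: ['bed', 'who'] (min_width=7, slack=5)
Line 6: ['bread', 'desert'] (min_width=12, slack=0)
Line 7: ['banana', 'fish'] (min_width=11, slack=1)
Line 8: ['cherry'] (min_width=6, slack=6)
Line 9: ['forest'] (min_width=6, slack=6)
Line 10: ['content'] (min_width=7, slack=5)
Line 11: ['table', 'salty'] (min_width=11, slack=1)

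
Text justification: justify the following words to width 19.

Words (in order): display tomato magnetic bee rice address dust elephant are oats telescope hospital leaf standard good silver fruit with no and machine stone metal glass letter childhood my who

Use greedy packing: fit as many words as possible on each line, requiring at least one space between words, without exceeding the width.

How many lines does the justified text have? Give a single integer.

Line 1: ['display', 'tomato'] (min_width=14, slack=5)
Line 2: ['magnetic', 'bee', 'rice'] (min_width=17, slack=2)
Line 3: ['address', 'dust'] (min_width=12, slack=7)
Line 4: ['elephant', 'are', 'oats'] (min_width=17, slack=2)
Line 5: ['telescope', 'hospital'] (min_width=18, slack=1)
Line 6: ['leaf', 'standard', 'good'] (min_width=18, slack=1)
Line 7: ['silver', 'fruit', 'with'] (min_width=17, slack=2)
Line 8: ['no', 'and', 'machine'] (min_width=14, slack=5)
Line 9: ['stone', 'metal', 'glass'] (min_width=17, slack=2)
Line 10: ['letter', 'childhood', 'my'] (min_width=19, slack=0)
Line 11: ['who'] (min_width=3, slack=16)
Total lines: 11

Answer: 11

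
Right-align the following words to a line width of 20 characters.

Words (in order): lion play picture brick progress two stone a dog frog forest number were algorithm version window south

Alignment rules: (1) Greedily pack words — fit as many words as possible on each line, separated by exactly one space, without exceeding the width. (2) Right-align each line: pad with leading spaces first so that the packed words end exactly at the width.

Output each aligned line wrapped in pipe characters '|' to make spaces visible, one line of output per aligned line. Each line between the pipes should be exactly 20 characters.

Answer: |   lion play picture|
|  brick progress two|
|    stone a dog frog|
|  forest number were|
|   algorithm version|
|        window south|

Derivation:
Line 1: ['lion', 'play', 'picture'] (min_width=17, slack=3)
Line 2: ['brick', 'progress', 'two'] (min_width=18, slack=2)
Line 3: ['stone', 'a', 'dog', 'frog'] (min_width=16, slack=4)
Line 4: ['forest', 'number', 'were'] (min_width=18, slack=2)
Line 5: ['algorithm', 'version'] (min_width=17, slack=3)
Line 6: ['window', 'south'] (min_width=12, slack=8)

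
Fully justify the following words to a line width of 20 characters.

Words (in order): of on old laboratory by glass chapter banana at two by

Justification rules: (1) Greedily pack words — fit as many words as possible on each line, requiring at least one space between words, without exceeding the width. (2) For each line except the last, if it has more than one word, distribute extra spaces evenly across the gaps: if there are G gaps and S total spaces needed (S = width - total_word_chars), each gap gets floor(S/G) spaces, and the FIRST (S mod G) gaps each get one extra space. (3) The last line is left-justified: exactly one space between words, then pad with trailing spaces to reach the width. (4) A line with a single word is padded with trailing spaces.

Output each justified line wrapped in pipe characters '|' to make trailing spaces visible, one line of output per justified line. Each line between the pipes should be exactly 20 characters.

Answer: |of on old laboratory|
|by   glass   chapter|
|banana at two by    |

Derivation:
Line 1: ['of', 'on', 'old', 'laboratory'] (min_width=20, slack=0)
Line 2: ['by', 'glass', 'chapter'] (min_width=16, slack=4)
Line 3: ['banana', 'at', 'two', 'by'] (min_width=16, slack=4)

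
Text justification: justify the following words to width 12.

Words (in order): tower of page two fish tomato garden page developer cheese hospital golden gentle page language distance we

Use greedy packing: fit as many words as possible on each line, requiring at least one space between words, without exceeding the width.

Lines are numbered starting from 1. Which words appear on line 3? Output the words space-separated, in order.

Line 1: ['tower', 'of'] (min_width=8, slack=4)
Line 2: ['page', 'two'] (min_width=8, slack=4)
Line 3: ['fish', 'tomato'] (min_width=11, slack=1)
Line 4: ['garden', 'page'] (min_width=11, slack=1)
Line 5: ['developer'] (min_width=9, slack=3)
Line 6: ['cheese'] (min_width=6, slack=6)
Line 7: ['hospital'] (min_width=8, slack=4)
Line 8: ['golden'] (min_width=6, slack=6)
Line 9: ['gentle', 'page'] (min_width=11, slack=1)
Line 10: ['language'] (min_width=8, slack=4)
Line 11: ['distance', 'we'] (min_width=11, slack=1)

Answer: fish tomato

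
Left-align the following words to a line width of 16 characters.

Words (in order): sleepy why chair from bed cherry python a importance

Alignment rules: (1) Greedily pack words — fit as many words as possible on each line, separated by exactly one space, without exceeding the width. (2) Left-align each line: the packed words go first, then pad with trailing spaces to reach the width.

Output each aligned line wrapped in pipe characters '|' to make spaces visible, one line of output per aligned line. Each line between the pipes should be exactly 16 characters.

Answer: |sleepy why chair|
|from bed cherry |
|python a        |
|importance      |

Derivation:
Line 1: ['sleepy', 'why', 'chair'] (min_width=16, slack=0)
Line 2: ['from', 'bed', 'cherry'] (min_width=15, slack=1)
Line 3: ['python', 'a'] (min_width=8, slack=8)
Line 4: ['importance'] (min_width=10, slack=6)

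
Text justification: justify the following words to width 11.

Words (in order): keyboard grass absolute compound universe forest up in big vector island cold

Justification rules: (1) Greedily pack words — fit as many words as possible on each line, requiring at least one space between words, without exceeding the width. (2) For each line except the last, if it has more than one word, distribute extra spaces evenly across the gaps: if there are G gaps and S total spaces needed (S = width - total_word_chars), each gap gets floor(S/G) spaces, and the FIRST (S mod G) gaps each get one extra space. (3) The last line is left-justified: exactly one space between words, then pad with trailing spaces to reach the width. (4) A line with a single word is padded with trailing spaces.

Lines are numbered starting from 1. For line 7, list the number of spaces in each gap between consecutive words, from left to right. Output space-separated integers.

Answer: 6

Derivation:
Line 1: ['keyboard'] (min_width=8, slack=3)
Line 2: ['grass'] (min_width=5, slack=6)
Line 3: ['absolute'] (min_width=8, slack=3)
Line 4: ['compound'] (min_width=8, slack=3)
Line 5: ['universe'] (min_width=8, slack=3)
Line 6: ['forest', 'up'] (min_width=9, slack=2)
Line 7: ['in', 'big'] (min_width=6, slack=5)
Line 8: ['vector'] (min_width=6, slack=5)
Line 9: ['island', 'cold'] (min_width=11, slack=0)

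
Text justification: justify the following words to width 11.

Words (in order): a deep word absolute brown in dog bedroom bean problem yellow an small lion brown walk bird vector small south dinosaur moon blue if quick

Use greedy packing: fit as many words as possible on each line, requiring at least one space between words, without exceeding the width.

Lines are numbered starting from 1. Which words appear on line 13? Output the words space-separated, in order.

Answer: moon blue

Derivation:
Line 1: ['a', 'deep', 'word'] (min_width=11, slack=0)
Line 2: ['absolute'] (min_width=8, slack=3)
Line 3: ['brown', 'in'] (min_width=8, slack=3)
Line 4: ['dog', 'bedroom'] (min_width=11, slack=0)
Line 5: ['bean'] (min_width=4, slack=7)
Line 6: ['problem'] (min_width=7, slack=4)
Line 7: ['yellow', 'an'] (min_width=9, slack=2)
Line 8: ['small', 'lion'] (min_width=10, slack=1)
Line 9: ['brown', 'walk'] (min_width=10, slack=1)
Line 10: ['bird', 'vector'] (min_width=11, slack=0)
Line 11: ['small', 'south'] (min_width=11, slack=0)
Line 12: ['dinosaur'] (min_width=8, slack=3)
Line 13: ['moon', 'blue'] (min_width=9, slack=2)
Line 14: ['if', 'quick'] (min_width=8, slack=3)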